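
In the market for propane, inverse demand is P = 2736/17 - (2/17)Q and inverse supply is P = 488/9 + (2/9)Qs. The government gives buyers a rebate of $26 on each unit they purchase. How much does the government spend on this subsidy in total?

Government cost = $10153

Pre-subsidy: 2736/17 - (2/17)Q = 488/9 + (2/9)Q gives Q* = 314 and P* = 124.
With the rebate, buyers effectively pay Pb = Ps − 26, where Ps is the price sellers receive.
On the curves, Pb = 2736/17 - (2/17)Q and Ps = 488/9 + (2/9)Q; the wedge Ps − Pb = 26 gives 488/9 + (2/9)Q − (2736/17 - (2/17)Q) = 26, so Q' = 390.5.
Then Pb = 2736/17 − (2/17)·390.5 = 115 and Ps = 488/9 + (2/9)·390.5 = 141.
Government outlay = subsidy × quantity = 26 × 390.5 = 10153.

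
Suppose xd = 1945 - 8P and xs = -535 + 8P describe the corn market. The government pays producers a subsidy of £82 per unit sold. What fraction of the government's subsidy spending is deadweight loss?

DWL / government spending = 164/1033

Pre-subsidy: 1945 - 8P = -535 + 8P gives P* = 155, x* = 705.
With the subsidy, sellers receive Ps = Pb + 82 for each unit, where Pb is the price buyers pay.
Supply in terms of Pb becomes xs = -535 + 8(Pb + 82) = 121 + 8Pb. Setting this equal to demand: 1945 - 8Pb = 121 + 8Pb, so Pb = 114.
Sellers receive Ps = 114 + 82 = 196; x' = 1945 − 8·114 = 1033.
ΔCS = ½(705 + 1033)(155 − 114) = 35629; ΔPS = ½(705 + 1033)(196 − 155) = 35629.
Government spending = 82 × 1033 = 84706.
DWL = ½ × 82 × (1033 − 705) = 13448; fraction = 13448 / 84706 = 164/1033.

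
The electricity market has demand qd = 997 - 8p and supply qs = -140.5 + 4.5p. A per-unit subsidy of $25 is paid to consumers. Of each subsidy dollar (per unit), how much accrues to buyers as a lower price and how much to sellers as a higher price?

Pre-subsidy: 997 - 8p = -140.5 + 4.5p gives p* = 91, q* = 269.
With the rebate, buyers effectively pay pb = ps − 25, where ps is the price sellers receive.
Demand in terms of ps becomes qd = 997 − 8(ps − 25) = 1197 - 8ps. Setting this equal to supply: 1197 - 8ps = -140.5 + 4.5ps, so ps = 107.
Buyers pay pb = 107 − 25 = 82; q' = -140.5 + 4.5·107 = 341.
Buyers' price falls by p* − pb = 91 − 82 = 9; sellers' price rises by ps − p* = 107 − 91 = 16.

Buyers gain $9 per unit; sellers gain $16 per unit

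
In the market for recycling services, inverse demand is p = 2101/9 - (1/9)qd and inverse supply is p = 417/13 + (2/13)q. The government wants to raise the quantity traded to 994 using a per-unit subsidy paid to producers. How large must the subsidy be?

At q = 994, from the demand curve buyers pay pb = 2101/9 − (1/9)·994 = 123; from the supply curve sellers need ps = 417/13 + (2/13)·994 = 185.
The subsidy must fill the gap: s = ps − pb = 185 − 123 = 62.

Required subsidy s = 62 per unit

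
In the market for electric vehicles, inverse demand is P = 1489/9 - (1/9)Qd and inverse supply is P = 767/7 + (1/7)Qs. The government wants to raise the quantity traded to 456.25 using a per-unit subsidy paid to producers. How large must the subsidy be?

At Q = 456.25, from the demand curve buyers pay Pb = 1489/9 − (1/9)·456.25 = 114.75; from the supply curve sellers need Ps = 767/7 + (1/7)·456.25 = 174.75.
The subsidy must fill the gap: s = Ps − Pb = 174.75 − 114.75 = 60.

Required subsidy s = 60 per unit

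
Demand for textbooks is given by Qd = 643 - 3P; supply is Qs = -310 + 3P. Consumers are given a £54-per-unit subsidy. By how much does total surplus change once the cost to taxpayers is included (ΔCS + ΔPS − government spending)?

Pre-subsidy: 643 - 3P = -310 + 3P gives P* = 953/6, Q* = 166.5.
With the rebate, buyers effectively pay Pb = Ps − 54, where Ps is the price sellers receive.
Demand in terms of Ps becomes Qd = 643 − 3(Ps − 54) = 805 - 3Ps. Setting this equal to supply: 805 - 3Ps = -310 + 3Ps, so Ps = 1115/6.
Buyers pay Pb = 1115/6 − 54 = 791/6; Q' = -310 + 3·(1115/6) = 247.5.
ΔCS = ½(166.5 + 247.5)(953/6 − 791/6) = 5589; ΔPS = ½(166.5 + 247.5)(1115/6 − 953/6) = 5589.
Government spending = 54 × 247.5 = 13365.
Net change = 5589 + 5589 − 13365 = -2187. The loss equals the DWL triangle ½·54·81.

Net change in total surplus = -£2187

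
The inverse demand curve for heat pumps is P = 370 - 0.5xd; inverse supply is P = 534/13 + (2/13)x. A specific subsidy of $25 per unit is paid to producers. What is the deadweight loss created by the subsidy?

Pre-subsidy: 370 - 0.5x = 534/13 + (2/13)x gives x* = 8552/17 and P* = 2014/17.
With the subsidy, sellers receive Ps = Pb + 25 for each unit, where Pb is the price buyers pay.
On the curves, Pb = 370 - 0.5x and Ps = 534/13 + (2/13)x; the wedge Ps − Pb = 25 gives 534/13 + (2/13)x − (370 - 0.5x) = 25, so x' = 9202/17.
Then Pb = 370 − 0.5·(9202/17) = 1689/17 and Ps = 534/13 + (2/13)·(9202/17) = 2114/17.
The subsidy expands output by 9202/17 − 8552/17 = 650/17 past the efficient level; on those units the gap between marginal cost and willingness to pay runs from 0 up to 25.
DWL = ½ × 25 × 650/17 = 8125/17.

Deadweight loss = 8125/17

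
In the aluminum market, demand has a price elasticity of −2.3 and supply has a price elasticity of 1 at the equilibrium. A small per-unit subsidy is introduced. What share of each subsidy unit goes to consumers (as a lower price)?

Consumer share = 10/33

For a small subsidy around the equilibrium, the benefit split depends on the relative slopes, which at a point are proportional to the elasticities.
Buyer share = εs/(εs + |εd|) = 1/(1 + 2.3) = 10/33; seller share = |εd|/(εs + |εd|) = 23/33.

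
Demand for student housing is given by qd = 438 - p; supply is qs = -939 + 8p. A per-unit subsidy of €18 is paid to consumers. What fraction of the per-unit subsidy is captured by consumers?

Pre-subsidy: 438 - p = -939 + 8p gives p* = 153, q* = 285.
With the rebate, buyers effectively pay pb = ps − 18, where ps is the price sellers receive.
Demand in terms of ps becomes qd = 438 − 1(ps − 18) = 456 - ps. Setting this equal to supply: 456 - ps = -939 + 8ps, so ps = 155.
Buyers pay pb = 155 − 18 = 137; q' = -939 + 8·155 = 301.
Buyers' price falls by p* − pb = 153 − 137 = 16; sellers' price rises by ps − p* = 155 − 153 = 2.
So consumers capture 16/18 = 8/9 of each unit of subsidy.

Consumer share = 8/9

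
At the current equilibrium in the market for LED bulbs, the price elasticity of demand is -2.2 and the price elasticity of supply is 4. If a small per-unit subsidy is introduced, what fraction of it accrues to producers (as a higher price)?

For a small subsidy around the equilibrium, the benefit split depends on the relative slopes, which at a point are proportional to the elasticities.
Buyer share = εs/(εs + |εd|) = 4/(4 + 2.2) = 20/31; seller share = |εd|/(εs + |εd|) = 11/31.
So producers capture 11/31 of the subsidy.

Producer share = 11/31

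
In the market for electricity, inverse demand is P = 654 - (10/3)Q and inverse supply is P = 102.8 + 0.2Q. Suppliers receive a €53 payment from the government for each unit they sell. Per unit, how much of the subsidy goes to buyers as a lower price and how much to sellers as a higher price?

Pre-subsidy: 654 - (10/3)Q = 102.8 + 0.2Q gives Q* = 156 and P* = 134.
With the subsidy, sellers receive Ps = Pb + 53 for each unit, where Pb is the price buyers pay.
On the curves, Pb = 654 - (10/3)Q and Ps = 102.8 + 0.2Q; the wedge Ps − Pb = 53 gives 102.8 + 0.2Q − (654 - (10/3)Q) = 53, so Q' = 171.
Then Pb = 654 − (10/3)·171 = 84 and Ps = 102.8 + 0.2·171 = 137.
Buyers' price falls by P* − Pb = 134 − 84 = 50; sellers' price rises by Ps − P* = 137 − 134 = 3.

Buyers gain €50 per unit; sellers gain €3 per unit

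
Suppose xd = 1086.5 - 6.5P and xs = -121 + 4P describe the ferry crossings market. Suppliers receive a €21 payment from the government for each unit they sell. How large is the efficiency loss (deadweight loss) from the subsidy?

Deadweight loss = €546

Pre-subsidy: 1086.5 - 6.5P = -121 + 4P gives P* = 115, x* = 339.
With the subsidy, sellers receive Ps = Pb + 21 for each unit, where Pb is the price buyers pay.
Supply in terms of Pb becomes xs = -121 + 4(Pb + 21) = -37 + 4Pb. Setting this equal to demand: 1086.5 - 6.5Pb = -37 + 4Pb, so Pb = 107.
Sellers receive Ps = 107 + 21 = 128; x' = 1086.5 − 6.5·107 = 391.
The subsidy expands output by 391 − 339 = 52 past the efficient level; on those units the gap between marginal cost and willingness to pay runs from 0 up to 21.
DWL = ½ × 21 × 52 = 546.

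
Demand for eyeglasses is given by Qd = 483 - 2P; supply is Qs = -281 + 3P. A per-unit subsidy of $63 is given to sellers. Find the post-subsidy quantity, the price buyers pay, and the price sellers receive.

Q' = 253; buyers pay $115; sellers receive $178

Pre-subsidy: 483 - 2P = -281 + 3P gives P* = 152.8, Q* = 177.4.
With the subsidy, sellers receive Ps = Pb + 63 for each unit, where Pb is the price buyers pay.
Supply in terms of Pb becomes Qs = -281 + 3(Pb + 63) = -92 + 3Pb. Setting this equal to demand: 483 - 2Pb = -92 + 3Pb, so Pb = 115.
Sellers receive Ps = 115 + 63 = 178; Q' = 483 − 2·115 = 253.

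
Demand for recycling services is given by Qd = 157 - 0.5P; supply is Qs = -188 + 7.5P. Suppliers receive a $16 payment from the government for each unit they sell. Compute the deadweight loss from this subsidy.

Pre-subsidy: 157 - 0.5P = -188 + 7.5P gives P* = 43.125, Q* = 135.4375.
With the subsidy, sellers receive Ps = Pb + 16 for each unit, where Pb is the price buyers pay.
Supply in terms of Pb becomes Qs = -188 + 7.5(Pb + 16) = -68 + 7.5Pb. Setting this equal to demand: 157 - 0.5Pb = -68 + 7.5Pb, so Pb = 28.125.
Sellers receive Ps = 28.125 + 16 = 44.125; Q' = 157 − 0.5·28.125 = 142.9375.
The subsidy expands output by 142.9375 − 135.4375 = 7.5 past the efficient level; on those units the gap between marginal cost and willingness to pay runs from 0 up to 16.
DWL = ½ × 16 × 7.5 = 60.

Deadweight loss = $60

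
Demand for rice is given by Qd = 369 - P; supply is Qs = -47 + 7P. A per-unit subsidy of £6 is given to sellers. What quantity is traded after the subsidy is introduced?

Q' = 322.25

Pre-subsidy: 369 - P = -47 + 7P gives P* = 52, Q* = 317.
With the subsidy, sellers receive Ps = Pb + 6 for each unit, where Pb is the price buyers pay.
Supply in terms of Pb becomes Qs = -47 + 7(Pb + 6) = -5 + 7Pb. Setting this equal to demand: 369 - Pb = -5 + 7Pb, so Pb = 46.75.
Sellers receive Ps = 46.75 + 6 = 52.75; Q' = 369 − 1·46.75 = 322.25.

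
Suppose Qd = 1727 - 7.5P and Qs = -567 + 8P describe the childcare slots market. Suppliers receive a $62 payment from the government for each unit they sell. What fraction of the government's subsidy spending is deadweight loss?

DWL / government spending = 120/857

Pre-subsidy: 1727 - 7.5P = -567 + 8P gives P* = 148, Q* = 617.
With the subsidy, sellers receive Ps = Pb + 62 for each unit, where Pb is the price buyers pay.
Supply in terms of Pb becomes Qs = -567 + 8(Pb + 62) = -71 + 8Pb. Setting this equal to demand: 1727 - 7.5Pb = -71 + 8Pb, so Pb = 116.
Sellers receive Ps = 116 + 62 = 178; Q' = 1727 − 7.5·116 = 857.
ΔCS = ½(617 + 857)(148 − 116) = 23584; ΔPS = ½(617 + 857)(178 − 148) = 22110.
Government spending = 62 × 857 = 53134.
DWL = ½ × 62 × (857 − 617) = 7440; fraction = 7440 / 53134 = 120/857.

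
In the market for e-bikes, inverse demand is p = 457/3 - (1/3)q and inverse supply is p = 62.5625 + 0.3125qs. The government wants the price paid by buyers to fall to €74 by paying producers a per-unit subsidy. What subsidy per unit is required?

Required subsidy s = €62 per unit

At a buyer price of 74, quantity demanded is 457 − 3·74 = 235.
Sellers supply 235 only when they receive ps = 62.5625 + 0.3125·235 = 136.
s = ps − pb = 136 − 74 = 62.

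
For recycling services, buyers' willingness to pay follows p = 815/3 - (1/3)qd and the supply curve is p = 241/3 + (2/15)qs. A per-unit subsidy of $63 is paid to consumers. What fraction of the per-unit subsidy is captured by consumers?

Consumer share = 5/7

Pre-subsidy: 815/3 - (1/3)q = 241/3 + (2/15)q gives q* = 410 and p* = 135.
With the rebate, buyers effectively pay pb = ps − 63, where ps is the price sellers receive.
On the curves, pb = 815/3 - (1/3)q and ps = 241/3 + (2/15)q; the wedge ps − pb = 63 gives 241/3 + (2/15)q − (815/3 - (1/3)q) = 63, so q' = 545.
Then pb = 815/3 − (1/3)·545 = 90 and ps = 241/3 + (2/15)·545 = 153.
Buyers' price falls by p* − pb = 135 − 90 = 45; sellers' price rises by ps − p* = 153 − 135 = 18.
So consumers capture 45/63 = 5/7 of each unit of subsidy.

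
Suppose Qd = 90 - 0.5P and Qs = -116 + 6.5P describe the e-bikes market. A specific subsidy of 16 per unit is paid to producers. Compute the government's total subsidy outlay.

Pre-subsidy: 90 - 0.5P = -116 + 6.5P gives P* = 206/7, Q* = 527/7.
With the subsidy, sellers receive Ps = Pb + 16 for each unit, where Pb is the price buyers pay.
Supply in terms of Pb becomes Qs = -116 + 6.5(Pb + 16) = -12 + 6.5Pb. Setting this equal to demand: 90 - 0.5Pb = -12 + 6.5Pb, so Pb = 102/7.
Sellers receive Ps = 102/7 + 16 = 214/7; Q' = 90 − 0.5·(102/7) = 579/7.
Government outlay = subsidy × quantity = 16 × 579/7 = 9264/7.

Government cost = 9264/7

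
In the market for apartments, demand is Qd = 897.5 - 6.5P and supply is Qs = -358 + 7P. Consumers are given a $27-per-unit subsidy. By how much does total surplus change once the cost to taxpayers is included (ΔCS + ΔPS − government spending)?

Pre-subsidy: 897.5 - 6.5P = -358 + 7P gives P* = 93, Q* = 293.
With the rebate, buyers effectively pay Pb = Ps − 27, where Ps is the price sellers receive.
Demand in terms of Ps becomes Qd = 897.5 − 6.5(Ps − 27) = 1073 - 6.5Ps. Setting this equal to supply: 1073 - 6.5Ps = -358 + 7Ps, so Ps = 106.
Buyers pay Pb = 106 − 27 = 79; Q' = -358 + 7·106 = 384.
ΔCS = ½(293 + 384)(93 − 79) = 4739; ΔPS = ½(293 + 384)(106 − 93) = 4400.5.
Government spending = 27 × 384 = 10368.
Net change = 4739 + 4400.5 − 10368 = -1228.5. The loss equals the DWL triangle ½·27·91.

Net change in total surplus = -$1228.5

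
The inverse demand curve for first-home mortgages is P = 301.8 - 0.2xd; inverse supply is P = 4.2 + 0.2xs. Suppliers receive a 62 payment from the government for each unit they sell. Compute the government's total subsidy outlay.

Government cost = 55738

Pre-subsidy: 301.8 - 0.2x = 4.2 + 0.2x gives x* = 744 and P* = 153.
With the subsidy, sellers receive Ps = Pb + 62 for each unit, where Pb is the price buyers pay.
On the curves, Pb = 301.8 - 0.2x and Ps = 4.2 + 0.2x; the wedge Ps − Pb = 62 gives 4.2 + 0.2x − (301.8 - 0.2x) = 62, so x' = 899.
Then Pb = 301.8 − 0.2·899 = 122 and Ps = 4.2 + 0.2·899 = 184.
Government outlay = subsidy × quantity = 62 × 899 = 55738.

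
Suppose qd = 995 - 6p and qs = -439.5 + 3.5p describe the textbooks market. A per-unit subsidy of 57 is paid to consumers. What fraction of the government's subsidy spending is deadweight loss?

DWL / government spending = 63/215

Pre-subsidy: 995 - 6p = -439.5 + 3.5p gives p* = 151, q* = 89.
With the rebate, buyers effectively pay pb = ps − 57, where ps is the price sellers receive.
Demand in terms of ps becomes qd = 995 − 6(ps − 57) = 1337 - 6ps. Setting this equal to supply: 1337 - 6ps = -439.5 + 3.5ps, so ps = 187.
Buyers pay pb = 187 − 57 = 130; q' = -439.5 + 3.5·187 = 215.
ΔCS = ½(89 + 215)(151 − 130) = 3192; ΔPS = ½(89 + 215)(187 − 151) = 5472.
Government spending = 57 × 215 = 12255.
DWL = ½ × 57 × (215 − 89) = 3591; fraction = 3591 / 12255 = 63/215.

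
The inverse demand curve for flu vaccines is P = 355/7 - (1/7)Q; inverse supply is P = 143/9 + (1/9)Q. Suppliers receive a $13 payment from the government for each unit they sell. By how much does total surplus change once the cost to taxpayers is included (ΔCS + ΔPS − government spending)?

Pre-subsidy: 355/7 - (1/7)Q = 143/9 + (1/9)Q gives Q* = 137.125 and P* = 31.125.
With the subsidy, sellers receive Ps = Pb + 13 for each unit, where Pb is the price buyers pay.
On the curves, Pb = 355/7 - (1/7)Q and Ps = 143/9 + (1/9)Q; the wedge Ps − Pb = 13 gives 143/9 + (1/9)Q − (355/7 - (1/7)Q) = 13, so Q' = 188.3125.
Then Pb = 355/7 − (1/7)·188.3125 = 23.8125 and Ps = 143/9 + (1/9)·188.3125 = 36.8125.
ΔCS = ½(137.125 + 188.3125)(31.125 − 23.8125) = 1189.880859375; ΔPS = ½(137.125 + 188.3125)(36.8125 − 31.125) = 925.462890625.
Government spending = 13 × 188.3125 = 2448.0625.
Net change = 1189.880859375 + 925.462890625 − 2448.0625 = -332.71875. The loss equals the DWL triangle ½·13·51.1875.

Net change in total surplus = -$332.71875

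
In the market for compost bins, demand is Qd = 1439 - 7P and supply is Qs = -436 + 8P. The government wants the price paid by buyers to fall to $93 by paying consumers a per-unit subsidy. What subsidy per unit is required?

At a buyer price of 93, quantity demanded is 1439 − 7·93 = 788.
Sellers supply 788 only when they receive Ps with -436 + 8·Ps = 788, i.e. Ps = 153.
s = Ps − Pb = 153 − 93 = 60.

Required subsidy s = $60 per unit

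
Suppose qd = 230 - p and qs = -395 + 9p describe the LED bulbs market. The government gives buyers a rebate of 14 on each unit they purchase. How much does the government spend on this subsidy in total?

Pre-subsidy: 230 - p = -395 + 9p gives p* = 62.5, q* = 167.5.
With the rebate, buyers effectively pay pb = ps − 14, where ps is the price sellers receive.
Demand in terms of ps becomes qd = 230 − 1(ps − 14) = 244 - ps. Setting this equal to supply: 244 - ps = -395 + 9ps, so ps = 63.9.
Buyers pay pb = 63.9 − 14 = 49.9; q' = -395 + 9·63.9 = 180.1.
Government outlay = subsidy × quantity = 14 × 180.1 = 2521.4.

Government cost = 2521.4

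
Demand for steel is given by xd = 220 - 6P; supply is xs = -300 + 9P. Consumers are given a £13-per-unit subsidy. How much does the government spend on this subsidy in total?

Government cost = £764.4

Pre-subsidy: 220 - 6P = -300 + 9P gives P* = 104/3, x* = 12.
With the rebate, buyers effectively pay Pb = Ps − 13, where Ps is the price sellers receive.
Demand in terms of Ps becomes xd = 220 − 6(Ps − 13) = 298 - 6Ps. Setting this equal to supply: 298 - 6Ps = -300 + 9Ps, so Ps = 598/15.
Buyers pay Pb = 598/15 − 13 = 403/15; x' = -300 + 9·(598/15) = 58.8.
Government outlay = subsidy × quantity = 13 × 58.8 = 764.4.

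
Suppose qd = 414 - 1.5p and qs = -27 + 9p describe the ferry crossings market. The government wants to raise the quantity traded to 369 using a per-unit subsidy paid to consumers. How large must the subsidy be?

At q = 369, invert demand for the buyer price: pb = (414 − 369)/1.5 = 30; invert supply for the seller price: ps = (369 − (-27))/9 = 44.
The subsidy must fill the gap: s = ps − pb = 44 − 30 = 14.

Required subsidy s = 14 per unit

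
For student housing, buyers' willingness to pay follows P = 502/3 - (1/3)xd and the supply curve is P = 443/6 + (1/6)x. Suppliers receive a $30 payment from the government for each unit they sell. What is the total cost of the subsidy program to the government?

Pre-subsidy: 502/3 - (1/3)x = 443/6 + (1/6)x gives x* = 187 and P* = 105.
With the subsidy, sellers receive Ps = Pb + 30 for each unit, where Pb is the price buyers pay.
On the curves, Pb = 502/3 - (1/3)x and Ps = 443/6 + (1/6)x; the wedge Ps − Pb = 30 gives 443/6 + (1/6)x − (502/3 - (1/3)x) = 30, so x' = 247.
Then Pb = 502/3 − (1/3)·247 = 85 and Ps = 443/6 + (1/6)·247 = 115.
Government outlay = subsidy × quantity = 30 × 247 = 7410.

Government cost = $7410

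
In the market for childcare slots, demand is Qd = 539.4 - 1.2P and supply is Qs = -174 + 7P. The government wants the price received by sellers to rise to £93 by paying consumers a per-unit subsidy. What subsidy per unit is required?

At a seller price of 93, quantity supplied is -174 + 7·93 = 477.
Buyers absorb 477 only when they pay Pb with 539.4 − 1.2·Pb = 477, i.e. Pb = 52.
s = Ps − Pb = 93 − 52 = 41.

Required subsidy s = £41 per unit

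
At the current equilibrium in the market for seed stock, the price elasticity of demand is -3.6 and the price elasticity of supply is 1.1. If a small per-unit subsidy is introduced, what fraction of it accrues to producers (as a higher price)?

For a small subsidy around the equilibrium, the benefit split depends on the relative slopes, which at a point are proportional to the elasticities.
Buyer share = εs/(εs + |εd|) = 1.1/(1.1 + 3.6) = 11/47; seller share = |εd|/(εs + |εd|) = 36/47.
So producers capture 36/47 of the subsidy.

Producer share = 36/47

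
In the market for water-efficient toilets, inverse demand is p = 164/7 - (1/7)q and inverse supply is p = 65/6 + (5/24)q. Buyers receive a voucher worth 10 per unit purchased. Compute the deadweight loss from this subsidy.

Deadweight loss = 8400/59

Pre-subsidy: 164/7 - (1/7)q = 65/6 + (5/24)q gives q* = 2116/59 and p* = 1080/59.
With the rebate, buyers effectively pay pb = ps − 10, where ps is the price sellers receive.
On the curves, pb = 164/7 - (1/7)q and ps = 65/6 + (5/24)q; the wedge ps − pb = 10 gives 65/6 + (5/24)q − (164/7 - (1/7)q) = 10, so q' = 3796/59.
Then pb = 164/7 − (1/7)·(3796/59) = 840/59 and ps = 65/6 + (5/24)·(3796/59) = 1430/59.
The subsidy expands output by 3796/59 − 2116/59 = 1680/59 past the efficient level; on those units the gap between marginal cost and willingness to pay runs from 0 up to 10.
DWL = ½ × 10 × 1680/59 = 8400/59.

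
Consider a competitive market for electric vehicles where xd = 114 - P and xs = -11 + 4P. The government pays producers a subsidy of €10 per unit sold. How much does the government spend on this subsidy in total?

Government cost = €970

Pre-subsidy: 114 - P = -11 + 4P gives P* = 25, x* = 89.
With the subsidy, sellers receive Ps = Pb + 10 for each unit, where Pb is the price buyers pay.
Supply in terms of Pb becomes xs = -11 + 4(Pb + 10) = 29 + 4Pb. Setting this equal to demand: 114 - Pb = 29 + 4Pb, so Pb = 17.
Sellers receive Ps = 17 + 10 = 27; x' = 114 − 1·17 = 97.
Government outlay = subsidy × quantity = 10 × 97 = 970.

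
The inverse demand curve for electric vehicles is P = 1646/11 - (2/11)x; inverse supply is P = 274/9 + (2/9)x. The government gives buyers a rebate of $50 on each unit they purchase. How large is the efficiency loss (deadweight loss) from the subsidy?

Deadweight loss = $3093.75

Pre-subsidy: 1646/11 - (2/11)x = 274/9 + (2/9)x gives x* = 295 and P* = 96.
With the rebate, buyers effectively pay Pb = Ps − 50, where Ps is the price sellers receive.
On the curves, Pb = 1646/11 - (2/11)x and Ps = 274/9 + (2/9)x; the wedge Ps − Pb = 50 gives 274/9 + (2/9)x − (1646/11 - (2/11)x) = 50, so x' = 418.75.
Then Pb = 1646/11 − (2/11)·418.75 = 73.5 and Ps = 274/9 + (2/9)·418.75 = 123.5.
The subsidy expands output by 418.75 − 295 = 123.75 past the efficient level; on those units the gap between marginal cost and willingness to pay runs from 0 up to 50.
DWL = ½ × 50 × 123.75 = 3093.75.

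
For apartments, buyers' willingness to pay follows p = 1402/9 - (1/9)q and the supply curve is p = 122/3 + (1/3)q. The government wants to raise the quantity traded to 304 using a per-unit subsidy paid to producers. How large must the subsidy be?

Required subsidy s = 20 per unit

At q = 304, from the demand curve buyers pay pb = 1402/9 − (1/9)·304 = 122; from the supply curve sellers need ps = 122/3 + (1/3)·304 = 142.
The subsidy must fill the gap: s = ps − pb = 142 − 122 = 20.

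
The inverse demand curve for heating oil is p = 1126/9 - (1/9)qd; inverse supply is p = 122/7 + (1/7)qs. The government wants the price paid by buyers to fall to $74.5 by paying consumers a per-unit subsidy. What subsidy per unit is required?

At a buyer price of 74.5, quantity demanded is 1126 − 9·74.5 = 455.5.
Sellers supply 455.5 only when they receive ps = 122/7 + (1/7)·455.5 = 82.5.
s = ps − pb = 82.5 − 74.5 = 8.

Required subsidy s = $8 per unit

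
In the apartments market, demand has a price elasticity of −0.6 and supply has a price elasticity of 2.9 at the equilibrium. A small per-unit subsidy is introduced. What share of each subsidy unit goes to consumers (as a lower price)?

Consumer share = 29/35

For a small subsidy around the equilibrium, the benefit split depends on the relative slopes, which at a point are proportional to the elasticities.
Buyer share = εs/(εs + |εd|) = 2.9/(2.9 + 0.6) = 29/35; seller share = |εd|/(εs + |εd|) = 6/35.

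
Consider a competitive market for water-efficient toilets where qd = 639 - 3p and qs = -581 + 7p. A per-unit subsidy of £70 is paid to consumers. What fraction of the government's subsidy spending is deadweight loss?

DWL / government spending = 0.175

Pre-subsidy: 639 - 3p = -581 + 7p gives p* = 122, q* = 273.
With the rebate, buyers effectively pay pb = ps − 70, where ps is the price sellers receive.
Demand in terms of ps becomes qd = 639 − 3(ps − 70) = 849 - 3ps. Setting this equal to supply: 849 - 3ps = -581 + 7ps, so ps = 143.
Buyers pay pb = 143 − 70 = 73; q' = -581 + 7·143 = 420.
ΔCS = ½(273 + 420)(122 − 73) = 16978.5; ΔPS = ½(273 + 420)(143 − 122) = 7276.5.
Government spending = 70 × 420 = 29400.
DWL = ½ × 70 × (420 − 273) = 5145; fraction = 5145 / 29400 = 0.175.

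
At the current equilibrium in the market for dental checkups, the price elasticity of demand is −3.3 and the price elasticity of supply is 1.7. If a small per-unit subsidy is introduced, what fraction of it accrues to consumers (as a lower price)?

Consumer share = 0.34

For a small subsidy around the equilibrium, the benefit split depends on the relative slopes, which at a point are proportional to the elasticities.
Buyer share = εs/(εs + |εd|) = 1.7/(1.7 + 3.3) = 0.34; seller share = |εd|/(εs + |εd|) = 0.66.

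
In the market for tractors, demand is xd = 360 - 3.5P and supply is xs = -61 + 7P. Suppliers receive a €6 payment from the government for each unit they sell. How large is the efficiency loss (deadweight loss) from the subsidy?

Deadweight loss = €42

Pre-subsidy: 360 - 3.5P = -61 + 7P gives P* = 842/21, x* = 659/3.
With the subsidy, sellers receive Ps = Pb + 6 for each unit, where Pb is the price buyers pay.
Supply in terms of Pb becomes xs = -61 + 7(Pb + 6) = -19 + 7Pb. Setting this equal to demand: 360 - 3.5Pb = -19 + 7Pb, so Pb = 758/21.
Sellers receive Ps = 758/21 + 6 = 884/21; x' = 360 − 3.5·(758/21) = 701/3.
The subsidy expands output by 701/3 − 659/3 = 14 past the efficient level; on those units the gap between marginal cost and willingness to pay runs from 0 up to 6.
DWL = ½ × 6 × 14 = 42.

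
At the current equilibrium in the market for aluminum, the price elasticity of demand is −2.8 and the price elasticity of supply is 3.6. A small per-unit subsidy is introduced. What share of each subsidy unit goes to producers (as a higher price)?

Producer share = 0.4375

For a small subsidy around the equilibrium, the benefit split depends on the relative slopes, which at a point are proportional to the elasticities.
Buyer share = εs/(εs + |εd|) = 3.6/(3.6 + 2.8) = 0.5625; seller share = |εd|/(εs + |εd|) = 0.4375.
So producers capture 0.4375 of the subsidy.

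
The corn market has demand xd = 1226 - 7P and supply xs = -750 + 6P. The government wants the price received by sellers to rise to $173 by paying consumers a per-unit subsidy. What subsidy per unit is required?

At a seller price of 173, quantity supplied is -750 + 6·173 = 288.
Buyers absorb 288 only when they pay Pb with 1226 − 7·Pb = 288, i.e. Pb = 134.
s = Ps − Pb = 173 − 134 = 39.

Required subsidy s = $39 per unit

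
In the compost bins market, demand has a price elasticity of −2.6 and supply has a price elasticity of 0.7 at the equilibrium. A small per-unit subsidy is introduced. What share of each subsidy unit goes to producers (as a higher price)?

For a small subsidy around the equilibrium, the benefit split depends on the relative slopes, which at a point are proportional to the elasticities.
Buyer share = εs/(εs + |εd|) = 0.7/(0.7 + 2.6) = 7/33; seller share = |εd|/(εs + |εd|) = 26/33.
So producers capture 26/33 of the subsidy.

Producer share = 26/33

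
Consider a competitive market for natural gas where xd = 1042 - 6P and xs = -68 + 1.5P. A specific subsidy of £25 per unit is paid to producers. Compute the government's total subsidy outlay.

Government cost = £4600

Pre-subsidy: 1042 - 6P = -68 + 1.5P gives P* = 148, x* = 154.
With the subsidy, sellers receive Ps = Pb + 25 for each unit, where Pb is the price buyers pay.
Supply in terms of Pb becomes xs = -68 + 1.5(Pb + 25) = -30.5 + 1.5Pb. Setting this equal to demand: 1042 - 6Pb = -30.5 + 1.5Pb, so Pb = 143.
Sellers receive Ps = 143 + 25 = 168; x' = 1042 − 6·143 = 184.
Government outlay = subsidy × quantity = 25 × 184 = 4600.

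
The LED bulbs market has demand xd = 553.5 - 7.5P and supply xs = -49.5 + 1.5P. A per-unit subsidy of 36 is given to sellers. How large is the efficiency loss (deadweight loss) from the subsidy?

Pre-subsidy: 553.5 - 7.5P = -49.5 + 1.5P gives P* = 67, x* = 51.
With the subsidy, sellers receive Ps = Pb + 36 for each unit, where Pb is the price buyers pay.
Supply in terms of Pb becomes xs = -49.5 + 1.5(Pb + 36) = 4.5 + 1.5Pb. Setting this equal to demand: 553.5 - 7.5Pb = 4.5 + 1.5Pb, so Pb = 61.
Sellers receive Ps = 61 + 36 = 97; x' = 553.5 − 7.5·61 = 96.
The subsidy expands output by 96 − 51 = 45 past the efficient level; on those units the gap between marginal cost and willingness to pay runs from 0 up to 36.
DWL = ½ × 36 × 45 = 810.

Deadweight loss = 810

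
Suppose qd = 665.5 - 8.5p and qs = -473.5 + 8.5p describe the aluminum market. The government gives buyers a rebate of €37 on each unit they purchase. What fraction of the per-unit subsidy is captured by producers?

Pre-subsidy: 665.5 - 8.5p = -473.5 + 8.5p gives p* = 67, q* = 96.
With the rebate, buyers effectively pay pb = ps − 37, where ps is the price sellers receive.
Demand in terms of ps becomes qd = 665.5 − 8.5(ps − 37) = 980 - 8.5ps. Setting this equal to supply: 980 - 8.5ps = -473.5 + 8.5ps, so ps = 85.5.
Buyers pay pb = 85.5 − 37 = 48.5; q' = -473.5 + 8.5·85.5 = 253.25.
Buyers' price falls by p* − pb = 67 − 48.5 = 18.5; sellers' price rises by ps − p* = 85.5 − 67 = 18.5.
So producers capture 18.5/37 = 0.5 of each unit of subsidy.

Producer share = 0.5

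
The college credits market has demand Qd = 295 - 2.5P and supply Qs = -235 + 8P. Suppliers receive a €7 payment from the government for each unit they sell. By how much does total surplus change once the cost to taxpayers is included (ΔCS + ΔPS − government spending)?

Pre-subsidy: 295 - 2.5P = -235 + 8P gives P* = 1060/21, Q* = 3545/21.
With the subsidy, sellers receive Ps = Pb + 7 for each unit, where Pb is the price buyers pay.
Supply in terms of Pb becomes Qs = -235 + 8(Pb + 7) = -179 + 8Pb. Setting this equal to demand: 295 - 2.5Pb = -179 + 8Pb, so Pb = 316/7.
Sellers receive Ps = 316/7 + 7 = 365/7; Q' = 295 − 2.5·(316/7) = 1275/7.
ΔCS = ½(3545/21 + 1275/7)(1060/21 − 316/7) = 58960/63; ΔPS = ½(3545/21 + 1275/7)(365/7 − 1060/21) = 18425/63.
Government spending = 7 × 1275/7 = 1275.
Net change = 58960/63 + 18425/63 − 1275 = -140/3. The loss equals the DWL triangle ½·7·40/3.

Net change in total surplus = -140/3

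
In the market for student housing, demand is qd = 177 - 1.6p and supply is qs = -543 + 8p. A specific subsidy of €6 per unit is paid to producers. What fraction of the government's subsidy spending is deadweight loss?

DWL / government spending = 4/65

Pre-subsidy: 177 - 1.6p = -543 + 8p gives p* = 75, q* = 57.
With the subsidy, sellers receive ps = pb + 6 for each unit, where pb is the price buyers pay.
Supply in terms of pb becomes qs = -543 + 8(pb + 6) = -495 + 8pb. Setting this equal to demand: 177 - 1.6pb = -495 + 8pb, so pb = 70.
Sellers receive ps = 70 + 6 = 76; q' = 177 − 1.6·70 = 65.
ΔCS = ½(57 + 65)(75 − 70) = 305; ΔPS = ½(57 + 65)(76 − 75) = 61.
Government spending = 6 × 65 = 390.
DWL = ½ × 6 × (65 − 57) = 24; fraction = 24 / 390 = 4/65.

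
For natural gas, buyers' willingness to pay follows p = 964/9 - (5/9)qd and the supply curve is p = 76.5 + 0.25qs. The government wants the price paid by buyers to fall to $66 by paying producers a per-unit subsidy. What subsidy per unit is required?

Required subsidy s = $29 per unit

At a buyer price of 66, quantity demanded is 192.8 − 1.8·66 = 74.
Sellers supply 74 only when they receive ps = 76.5 + 0.25·74 = 95.
s = ps − pb = 95 − 66 = 29.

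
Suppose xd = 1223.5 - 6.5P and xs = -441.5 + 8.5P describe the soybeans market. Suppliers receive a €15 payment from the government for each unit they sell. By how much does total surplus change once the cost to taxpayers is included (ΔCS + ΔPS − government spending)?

Pre-subsidy: 1223.5 - 6.5P = -441.5 + 8.5P gives P* = 111, x* = 502.
With the subsidy, sellers receive Ps = Pb + 15 for each unit, where Pb is the price buyers pay.
Supply in terms of Pb becomes xs = -441.5 + 8.5(Pb + 15) = -314 + 8.5Pb. Setting this equal to demand: 1223.5 - 6.5Pb = -314 + 8.5Pb, so Pb = 102.5.
Sellers receive Ps = 102.5 + 15 = 117.5; x' = 1223.5 − 6.5·102.5 = 557.25.
ΔCS = ½(502 + 557.25)(111 − 102.5) = 4501.8125; ΔPS = ½(502 + 557.25)(117.5 − 111) = 3442.5625.
Government spending = 15 × 557.25 = 8358.75.
Net change = 4501.8125 + 3442.5625 − 8358.75 = -414.375. The loss equals the DWL triangle ½·15·55.25.

Net change in total surplus = -€414.375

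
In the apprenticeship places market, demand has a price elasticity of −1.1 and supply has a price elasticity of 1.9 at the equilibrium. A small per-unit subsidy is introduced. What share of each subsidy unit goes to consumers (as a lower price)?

For a small subsidy around the equilibrium, the benefit split depends on the relative slopes, which at a point are proportional to the elasticities.
Buyer share = εs/(εs + |εd|) = 1.9/(1.9 + 1.1) = 19/30; seller share = |εd|/(εs + |εd|) = 11/30.

Consumer share = 19/30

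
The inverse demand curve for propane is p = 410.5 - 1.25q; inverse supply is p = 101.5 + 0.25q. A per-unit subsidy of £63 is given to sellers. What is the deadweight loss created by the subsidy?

Pre-subsidy: 410.5 - 1.25q = 101.5 + 0.25q gives q* = 206 and p* = 153.
With the subsidy, sellers receive ps = pb + 63 for each unit, where pb is the price buyers pay.
On the curves, pb = 410.5 - 1.25q and ps = 101.5 + 0.25q; the wedge ps − pb = 63 gives 101.5 + 0.25q − (410.5 - 1.25q) = 63, so q' = 248.
Then pb = 410.5 − 1.25·248 = 100.5 and ps = 101.5 + 0.25·248 = 163.5.
The subsidy expands output by 248 − 206 = 42 past the efficient level; on those units the gap between marginal cost and willingness to pay runs from 0 up to 63.
DWL = ½ × 63 × 42 = 1323.

Deadweight loss = £1323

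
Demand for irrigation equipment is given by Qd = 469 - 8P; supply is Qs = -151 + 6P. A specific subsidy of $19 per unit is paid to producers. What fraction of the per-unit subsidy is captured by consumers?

Consumer share = 3/7

Pre-subsidy: 469 - 8P = -151 + 6P gives P* = 310/7, Q* = 803/7.
With the subsidy, sellers receive Ps = Pb + 19 for each unit, where Pb is the price buyers pay.
Supply in terms of Pb becomes Qs = -151 + 6(Pb + 19) = -37 + 6Pb. Setting this equal to demand: 469 - 8Pb = -37 + 6Pb, so Pb = 253/7.
Sellers receive Ps = 253/7 + 19 = 386/7; Q' = 469 − 8·(253/7) = 1259/7.
Buyers' price falls by P* − Pb = 310/7 − 253/7 = 57/7; sellers' price rises by Ps − P* = 386/7 − 310/7 = 76/7.
So consumers capture (57/7)/19 = 3/7 of each unit of subsidy.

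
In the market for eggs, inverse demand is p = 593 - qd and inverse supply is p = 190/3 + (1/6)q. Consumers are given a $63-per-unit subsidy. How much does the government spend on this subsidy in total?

Government cost = $32004

Pre-subsidy: 593 - q = 190/3 + (1/6)q gives q* = 454 and p* = 139.
With the rebate, buyers effectively pay pb = ps − 63, where ps is the price sellers receive.
On the curves, pb = 593 - q and ps = 190/3 + (1/6)q; the wedge ps − pb = 63 gives 190/3 + (1/6)q − (593 - q) = 63, so q' = 508.
Then pb = 593 − 1·508 = 85 and ps = 190/3 + (1/6)·508 = 148.
Government outlay = subsidy × quantity = 63 × 508 = 32004.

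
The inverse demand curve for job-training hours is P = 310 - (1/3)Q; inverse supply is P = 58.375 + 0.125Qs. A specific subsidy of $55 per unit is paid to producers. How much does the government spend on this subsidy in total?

Pre-subsidy: 310 - (1/3)Q = 58.375 + 0.125Q gives Q* = 549 and P* = 127.
With the subsidy, sellers receive Ps = Pb + 55 for each unit, where Pb is the price buyers pay.
On the curves, Pb = 310 - (1/3)Q and Ps = 58.375 + 0.125Q; the wedge Ps − Pb = 55 gives 58.375 + 0.125Q − (310 - (1/3)Q) = 55, so Q' = 669.
Then Pb = 310 − (1/3)·669 = 87 and Ps = 58.375 + 0.125·669 = 142.
Government outlay = subsidy × quantity = 55 × 669 = 36795.

Government cost = $36795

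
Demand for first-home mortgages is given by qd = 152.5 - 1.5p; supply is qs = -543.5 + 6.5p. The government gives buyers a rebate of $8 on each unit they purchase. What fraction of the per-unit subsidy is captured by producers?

Pre-subsidy: 152.5 - 1.5p = -543.5 + 6.5p gives p* = 87, q* = 22.
With the rebate, buyers effectively pay pb = ps − 8, where ps is the price sellers receive.
Demand in terms of ps becomes qd = 152.5 − 1.5(ps − 8) = 164.5 - 1.5ps. Setting this equal to supply: 164.5 - 1.5ps = -543.5 + 6.5ps, so ps = 88.5.
Buyers pay pb = 88.5 − 8 = 80.5; q' = -543.5 + 6.5·88.5 = 31.75.
Buyers' price falls by p* − pb = 87 − 80.5 = 6.5; sellers' price rises by ps − p* = 88.5 − 87 = 1.5.
So producers capture 1.5/8 = 0.1875 of each unit of subsidy.

Producer share = 0.1875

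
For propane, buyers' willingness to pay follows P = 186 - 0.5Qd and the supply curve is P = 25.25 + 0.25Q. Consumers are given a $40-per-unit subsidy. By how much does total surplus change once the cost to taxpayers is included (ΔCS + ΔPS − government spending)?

Pre-subsidy: 186 - 0.5Q = 25.25 + 0.25Q gives Q* = 643/3 and P* = 473/6.
With the rebate, buyers effectively pay Pb = Ps − 40, where Ps is the price sellers receive.
On the curves, Pb = 186 - 0.5Q and Ps = 25.25 + 0.25Q; the wedge Ps − Pb = 40 gives 25.25 + 0.25Q − (186 - 0.5Q) = 40, so Q' = 803/3.
Then Pb = 186 − 0.5·(803/3) = 313/6 and Ps = 25.25 + 0.25·(803/3) = 553/6.
ΔCS = ½(643/3 + 803/3)(473/6 − 313/6) = 19280/3; ΔPS = ½(643/3 + 803/3)(553/6 − 473/6) = 9640/3.
Government spending = 40 × 803/3 = 32120/3.
Net change = 19280/3 + 9640/3 − 32120/3 = -3200/3. The loss equals the DWL triangle ½·40·160/3.

Net change in total surplus = -3200/3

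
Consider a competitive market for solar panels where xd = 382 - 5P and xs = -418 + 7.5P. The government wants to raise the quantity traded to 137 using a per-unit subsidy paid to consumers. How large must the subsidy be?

At x = 137, invert demand for the buyer price: Pb = (382 − 137)/5 = 49; invert supply for the seller price: Ps = (137 − (-418))/7.5 = 74.
The subsidy must fill the gap: s = Ps − Pb = 74 − 49 = 25.

Required subsidy s = 25 per unit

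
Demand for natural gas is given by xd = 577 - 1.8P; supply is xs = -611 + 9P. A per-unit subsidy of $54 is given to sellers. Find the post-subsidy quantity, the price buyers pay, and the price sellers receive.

x' = 460; buyers pay $65; sellers receive $119

Pre-subsidy: 577 - 1.8P = -611 + 9P gives P* = 110, x* = 379.
With the subsidy, sellers receive Ps = Pb + 54 for each unit, where Pb is the price buyers pay.
Supply in terms of Pb becomes xs = -611 + 9(Pb + 54) = -125 + 9Pb. Setting this equal to demand: 577 - 1.8Pb = -125 + 9Pb, so Pb = 65.
Sellers receive Ps = 65 + 54 = 119; x' = 577 − 1.8·65 = 460.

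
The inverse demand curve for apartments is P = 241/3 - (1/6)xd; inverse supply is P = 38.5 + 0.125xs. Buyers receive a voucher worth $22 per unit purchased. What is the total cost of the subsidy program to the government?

Government cost = 33704/7

Pre-subsidy: 241/3 - (1/6)x = 38.5 + 0.125x gives x* = 1004/7 and P* = 395/7.
With the rebate, buyers effectively pay Pb = Ps − 22, where Ps is the price sellers receive.
On the curves, Pb = 241/3 - (1/6)x and Ps = 38.5 + 0.125x; the wedge Ps − Pb = 22 gives 38.5 + 0.125x − (241/3 - (1/6)x) = 22, so x' = 1532/7.
Then Pb = 241/3 − (1/6)·(1532/7) = 307/7 and Ps = 38.5 + 0.125·(1532/7) = 461/7.
Government outlay = subsidy × quantity = 22 × 1532/7 = 33704/7.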